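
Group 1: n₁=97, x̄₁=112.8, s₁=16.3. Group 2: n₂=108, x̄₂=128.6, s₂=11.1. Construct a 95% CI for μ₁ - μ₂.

Difference = -15.8. SE = √(16.3²/97 + 11.1²/108) = 1.97. CI = (-19.66, -11.94)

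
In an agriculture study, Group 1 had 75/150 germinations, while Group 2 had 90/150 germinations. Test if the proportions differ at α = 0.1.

p̂₁ = 0.5, p̂₂ = 0.6, pooled p̂ = 0.55. z = -1.741. Critical: ±1.645. Reject H₀.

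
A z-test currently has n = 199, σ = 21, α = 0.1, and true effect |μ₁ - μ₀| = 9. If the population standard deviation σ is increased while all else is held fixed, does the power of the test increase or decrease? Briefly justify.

Power decreases: a larger σ inflates the standard error σ/√n, pulling the sampling distribution under H₁ back toward the critical value.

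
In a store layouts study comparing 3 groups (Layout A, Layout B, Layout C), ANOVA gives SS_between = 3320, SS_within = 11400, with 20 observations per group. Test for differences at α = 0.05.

df_between = 2, df_within = 57. F = MS_between/MS_within = 1660.0/200.0 = 8.3. F_crit ≈ 3.159. Reject H₀. At least one mean differs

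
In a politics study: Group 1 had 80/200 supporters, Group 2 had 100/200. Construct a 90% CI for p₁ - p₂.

p̂₁ = 0.4, p̂₂ = 0.5. Difference = -0.1. CI = (-0.181, -0.019)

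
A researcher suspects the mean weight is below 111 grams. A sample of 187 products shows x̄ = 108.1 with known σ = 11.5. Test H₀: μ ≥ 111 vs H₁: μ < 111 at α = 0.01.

z = -3.448. Critical value: -2.33. Reject H₀.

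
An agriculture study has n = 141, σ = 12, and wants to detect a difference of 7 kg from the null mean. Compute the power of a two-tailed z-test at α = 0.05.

SE = σ/√n = 12/√141 = 1.011. Non-centrality λ = d/SE = 7/1.011 = 6.927. Power ≈ Φ(λ - z_{α/2}) = Φ(6.927 - 1.96) = Φ(4.967) = 1.0.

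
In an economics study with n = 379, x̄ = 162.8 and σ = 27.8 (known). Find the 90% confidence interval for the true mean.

CI = x̄ ± z*(σ/√n) = 162.8 ± 1.645(27.8/√379) = 162.8 ± 2.35 = (160.45, 165.15)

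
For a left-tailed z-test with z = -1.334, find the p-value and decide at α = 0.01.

p = P(Z < -1.334) = Φ(-1.334) ≈ 0.0911. Since p ≥ 0.01, fail to reject H₀ (not significant) at α = 0.01.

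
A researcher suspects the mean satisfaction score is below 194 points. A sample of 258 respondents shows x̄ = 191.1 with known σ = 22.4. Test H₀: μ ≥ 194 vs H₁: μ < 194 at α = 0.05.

z = -2.08. Critical value: -1.645. Reject H₀.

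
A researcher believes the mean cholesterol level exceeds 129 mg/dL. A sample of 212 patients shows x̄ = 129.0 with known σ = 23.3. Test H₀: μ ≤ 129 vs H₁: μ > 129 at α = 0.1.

z = 0.0. Critical value: 1.28. Fail to reject H₀.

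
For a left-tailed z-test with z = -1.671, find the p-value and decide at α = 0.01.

p = P(Z < -1.671) = Φ(-1.671) ≈ 0.0474. Since p ≥ 0.01, fail to reject H₀ (not significant) at α = 0.01.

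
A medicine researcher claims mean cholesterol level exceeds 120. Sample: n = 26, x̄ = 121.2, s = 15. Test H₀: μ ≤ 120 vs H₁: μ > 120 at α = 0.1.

t = (121.2 - 120)/(15/√26) = 0.408, df = 25. Critical t = 1.316. Fail to reject H₀.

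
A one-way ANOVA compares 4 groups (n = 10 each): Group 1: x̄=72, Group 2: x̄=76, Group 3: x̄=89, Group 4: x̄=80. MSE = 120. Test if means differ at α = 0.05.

Grand mean = 79.25. SS_between = 1587.5, MS_between = 529.17. F = 4.41, F_crit ≈ 2.866. Reject H₀.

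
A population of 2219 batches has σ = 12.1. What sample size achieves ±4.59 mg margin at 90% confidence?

Without FPC: n₀ = (1.645×12.1/4.59)² = 18.805. With FPC: n = n₀N/(n₀+N-1) = 18.7 → n = 19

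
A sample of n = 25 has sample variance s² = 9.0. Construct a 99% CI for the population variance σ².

df = 24. χ²_{0.005} = 45.559, χ²_{0.995} = 9.886. CI for σ² = ((n-1)s²/χ²_{α/2}, (n-1)s²/χ²_{1-α/2}) = (24·9.0/45.559, 24·9.0/9.886) = (4.74, 21.85)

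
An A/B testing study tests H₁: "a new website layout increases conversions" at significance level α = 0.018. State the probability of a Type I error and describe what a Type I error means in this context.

P(Type I error) = α = 0.018. A Type I error is rejecting H₀ when H₀ is actually true (false positive) — here, concluding that a new website layout increases conversions when in fact this is not the case. Consequence: rolling out a layout that doesn't actually help — wasted engineering effort.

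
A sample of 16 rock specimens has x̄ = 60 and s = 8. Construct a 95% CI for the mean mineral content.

CI = x̄ ± t*(s/√n) = 60 ± 2.131(8/√16) = (55.74, 64.26)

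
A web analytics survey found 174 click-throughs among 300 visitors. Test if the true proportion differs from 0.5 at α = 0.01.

p̂ = 0.58, p₀ = 0.5. z = (p̂ - p₀)/√(p₀(1-p₀)/n) = 2.771. Critical: ±2.576. Reject H₀.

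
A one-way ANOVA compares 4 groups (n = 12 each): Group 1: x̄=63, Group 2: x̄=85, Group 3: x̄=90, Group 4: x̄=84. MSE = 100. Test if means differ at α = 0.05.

Grand mean = 80.5. SS_between = 5148.0, MS_between = 1716.0. F = 17.16, F_crit ≈ 2.816. Reject H₀.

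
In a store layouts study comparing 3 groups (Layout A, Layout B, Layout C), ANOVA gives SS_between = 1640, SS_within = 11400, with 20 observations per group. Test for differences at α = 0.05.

df_between = 2, df_within = 57. F = MS_between/MS_within = 820.0/200.0 = 4.1. F_crit ≈ 3.159. Reject H₀. At least one mean differs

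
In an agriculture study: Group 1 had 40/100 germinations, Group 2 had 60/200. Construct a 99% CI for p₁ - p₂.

p̂₁ = 0.4, p̂₂ = 0.3. Difference = 0.1. CI = (-0.051, 0.251)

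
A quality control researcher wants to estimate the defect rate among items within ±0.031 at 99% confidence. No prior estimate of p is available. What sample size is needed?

Conservative approach: use p = 0.5 (maximizes p(1-p) = 0.25). n = z²(0.25)/E² = 2.576²×0.25/0.031² = 1726.3 → n = 1727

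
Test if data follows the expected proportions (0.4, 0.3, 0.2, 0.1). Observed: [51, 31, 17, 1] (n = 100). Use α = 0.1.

Expected: [40.0, 30.0, 20.0, 10.0]. χ² = 11.608. df = 3, critical = 6.251. Reject H₀.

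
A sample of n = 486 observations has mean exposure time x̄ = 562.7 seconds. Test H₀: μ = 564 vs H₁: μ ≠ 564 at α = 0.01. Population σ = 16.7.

z = (x̄ - μ₀)/(σ/√n) = (562.7 - 564)/(16.7/√486) = -1.716. Critical value: ±2.576. Since |-1.716| ≤ 2.576, Fail to reject H₀.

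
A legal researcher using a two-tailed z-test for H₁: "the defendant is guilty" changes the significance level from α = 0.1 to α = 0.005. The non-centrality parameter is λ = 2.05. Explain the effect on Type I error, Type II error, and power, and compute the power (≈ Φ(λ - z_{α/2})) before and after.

Decreasing α from 0.1 to 0.005:
• Type I error rate decreases (α is the Type I rate by definition).
• Critical value moves from z_{α/2} = 1.645 to 2.807, so power = Φ(λ - z_{α/2}) goes from Φ(2.05 - 1.645) = 0.657 to Φ(2.05 - 2.807) = 0.225.
• Type II error rate β = 1 - power therefore increases (0.343 → 0.775).
Appropriate when false positives are costly — here, convicting an innocent person.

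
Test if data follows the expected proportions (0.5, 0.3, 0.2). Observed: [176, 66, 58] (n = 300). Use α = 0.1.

Expected: [150.0, 90.0, 60.0]. χ² = 10.973. df = 2, critical = 4.605. Reject H₀.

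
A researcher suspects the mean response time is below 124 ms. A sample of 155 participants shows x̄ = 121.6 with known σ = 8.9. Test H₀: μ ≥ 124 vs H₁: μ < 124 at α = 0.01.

z = -3.357. Critical value: -2.33. Reject H₀.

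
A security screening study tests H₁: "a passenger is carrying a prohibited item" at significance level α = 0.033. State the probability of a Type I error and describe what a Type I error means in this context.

P(Type I error) = α = 0.033. A Type I error is rejecting H₀ when H₀ is actually true (false positive) — here, concluding that a passenger is carrying a prohibited item when in fact this is not the case. Consequence: detaining an innocent passenger — delay and inconvenience.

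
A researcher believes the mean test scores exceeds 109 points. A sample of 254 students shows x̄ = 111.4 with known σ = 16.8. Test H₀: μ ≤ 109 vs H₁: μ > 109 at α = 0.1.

z = 2.277. Critical value: 1.28. Reject H₀.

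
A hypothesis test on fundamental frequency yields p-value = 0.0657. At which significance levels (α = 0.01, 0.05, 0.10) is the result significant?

p = 0.0657. Significant at: α = 0.1.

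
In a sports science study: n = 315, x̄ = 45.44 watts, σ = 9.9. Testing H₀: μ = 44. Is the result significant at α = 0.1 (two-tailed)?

z = (45.44 - 44)/(9.9/√315) = 2.582. Since |z| > 1.645, significant at α = 0.1.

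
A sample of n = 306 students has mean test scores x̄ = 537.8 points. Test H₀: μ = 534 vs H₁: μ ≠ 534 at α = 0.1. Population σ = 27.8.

z = (x̄ - μ₀)/(σ/√n) = (537.8 - 534)/(27.8/√306) = 2.391. Critical value: ±1.645. Since |2.391| > 1.645, Reject H₀.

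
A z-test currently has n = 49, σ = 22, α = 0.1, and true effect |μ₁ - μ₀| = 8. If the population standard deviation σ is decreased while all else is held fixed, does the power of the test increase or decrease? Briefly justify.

Power increases: a smaller σ shrinks the standard error σ/√n, moving the sampling distribution under H₁ further from the critical value.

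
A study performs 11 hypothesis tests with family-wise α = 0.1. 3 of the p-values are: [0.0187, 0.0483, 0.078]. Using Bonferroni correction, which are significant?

Bonferroni α = 0.1/11 = 0.00909. None of the given p-values are significant.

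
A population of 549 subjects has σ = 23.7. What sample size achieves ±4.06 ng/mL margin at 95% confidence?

Without FPC: n₀ = (1.96×23.7/4.06)² = 130.905. With FPC: n = n₀N/(n₀+N-1) = 105.9 → n = 106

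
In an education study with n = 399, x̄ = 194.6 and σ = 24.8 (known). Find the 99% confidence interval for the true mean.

CI = x̄ ± z*(σ/√n) = 194.6 ± 2.576(24.8/√399) = 194.6 ± 3.2 = (191.4, 197.8)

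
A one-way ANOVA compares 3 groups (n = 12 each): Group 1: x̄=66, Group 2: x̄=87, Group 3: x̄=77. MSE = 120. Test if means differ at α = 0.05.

Grand mean = 76.67. SS_between = 2648.0, MS_between = 1324.0. F = 11.033, F_crit ≈ 3.285. Reject H₀.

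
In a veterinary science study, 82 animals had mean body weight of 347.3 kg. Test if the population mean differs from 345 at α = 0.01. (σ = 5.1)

z = (x̄ - μ₀)/(σ/√n) = (347.3 - 345)/(5.1/√82) = 4.084. Critical value: ±2.576. Since |4.084| > 2.576, Reject H₀.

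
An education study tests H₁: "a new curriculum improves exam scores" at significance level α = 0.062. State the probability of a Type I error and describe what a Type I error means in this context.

P(Type I error) = α = 0.062. A Type I error is rejecting H₀ when H₀ is actually true (false positive) — here, concluding that a new curriculum improves exam scores when in fact this is not the case. Consequence: adopting a curriculum that gives no real benefit — disruption for nothing.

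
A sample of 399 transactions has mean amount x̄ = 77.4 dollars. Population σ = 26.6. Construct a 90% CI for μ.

CI = x̄ ± z*(σ/√n) = 77.4 ± 1.645(26.6/√399) = 77.4 ± 2.19 = (75.21, 79.59)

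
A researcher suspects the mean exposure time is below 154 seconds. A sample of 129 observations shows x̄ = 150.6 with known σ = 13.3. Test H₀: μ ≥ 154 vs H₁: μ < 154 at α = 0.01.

z = -2.904. Critical value: -2.33. Reject H₀.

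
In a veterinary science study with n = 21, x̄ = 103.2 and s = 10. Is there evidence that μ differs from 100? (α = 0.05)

t = (x̄ - μ₀)/(s/√n) = (103.2 - 100)/(10/√21) = 1.466. df = 20, critical t = ±2.086. Fail to reject H₀.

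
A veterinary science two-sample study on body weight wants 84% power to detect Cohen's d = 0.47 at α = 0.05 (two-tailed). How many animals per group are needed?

z_{α/2} = 1.96, z_β = Φ⁻¹(0.84) = 0.994. For small effect (d = 0.47): n per group = 2(z_{α/2} + z_β)²/d² = 2(1.96 + 0.994)²/0.47² = 79.01 → 80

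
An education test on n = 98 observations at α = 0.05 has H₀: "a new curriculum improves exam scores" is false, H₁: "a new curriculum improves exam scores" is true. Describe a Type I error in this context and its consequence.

Type I error: rejecting H₀ when it is true — concluding that a new curriculum improves exam scores when in fact it is not. Consequence: adopting a curriculum that gives no real benefit — disruption for nothing.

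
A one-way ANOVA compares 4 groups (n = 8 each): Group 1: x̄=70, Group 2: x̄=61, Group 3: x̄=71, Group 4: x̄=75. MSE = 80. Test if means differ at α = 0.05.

Grand mean = 69.25. SS_between = 838.0, MS_between = 279.33. F = 3.492, F_crit ≈ 2.947. Reject H₀.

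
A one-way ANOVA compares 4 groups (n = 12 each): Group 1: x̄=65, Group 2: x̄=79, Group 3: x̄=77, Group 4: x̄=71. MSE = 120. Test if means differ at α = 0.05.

Grand mean = 73.0. SS_between = 1440.0, MS_between = 480.0. F = 4.0, F_crit ≈ 2.816. Reject H₀.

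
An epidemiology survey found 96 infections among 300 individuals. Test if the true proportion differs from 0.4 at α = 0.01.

p̂ = 0.32, p₀ = 0.4. z = (p̂ - p₀)/√(p₀(1-p₀)/n) = -2.828. Critical: ±2.576. Reject H₀.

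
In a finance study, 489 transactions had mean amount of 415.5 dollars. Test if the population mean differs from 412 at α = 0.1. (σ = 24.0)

z = (x̄ - μ₀)/(σ/√n) = (415.5 - 412)/(24.0/√489) = 3.225. Critical value: ±1.645. Since |3.225| > 1.645, Reject H₀.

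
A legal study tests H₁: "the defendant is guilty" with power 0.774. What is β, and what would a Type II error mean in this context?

β = 1 - power = 1 - 0.774 = 0.226. A Type II error is failing to reject H₀ when H₀ is false (false negative) — here, failing to conclude that the defendant is guilty when in fact it is true. Consequence: acquitting a guilty person.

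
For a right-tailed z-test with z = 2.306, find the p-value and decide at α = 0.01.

p = P(Z > 2.306) = 1 - Φ(2.306) ≈ 0.0106. Since p ≥ 0.01, fail to reject H₀ (not significant) at α = 0.01.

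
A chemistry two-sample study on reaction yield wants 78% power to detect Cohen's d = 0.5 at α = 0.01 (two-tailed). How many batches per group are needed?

z_{α/2} = 2.576, z_β = Φ⁻¹(0.78) = 0.772. For medium effect (d = 0.5): n per group = 2(z_{α/2} + z_β)²/d² = 2(2.576 + 0.772)²/0.5² = 89.7 → 90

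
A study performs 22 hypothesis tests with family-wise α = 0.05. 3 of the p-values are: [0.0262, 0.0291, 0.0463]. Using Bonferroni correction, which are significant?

Bonferroni α = 0.05/22 = 0.00227. None of the given p-values are significant.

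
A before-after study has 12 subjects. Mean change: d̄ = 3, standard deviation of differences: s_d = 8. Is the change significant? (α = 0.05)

t = d̄/(s_d/√n) = 3/(8/√12) = 1.299. df = 11, critical t = ±2.201. Fail to reject H₀.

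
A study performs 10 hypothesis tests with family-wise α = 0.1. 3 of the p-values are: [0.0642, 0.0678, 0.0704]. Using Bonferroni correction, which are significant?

Bonferroni α = 0.1/10 = 0.01. None of the given p-values are significant.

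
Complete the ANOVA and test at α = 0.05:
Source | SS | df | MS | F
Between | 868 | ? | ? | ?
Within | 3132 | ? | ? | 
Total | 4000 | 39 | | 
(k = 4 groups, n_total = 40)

df_between = 3, df_within = 36. MS_between = 289.33, MS_within = 87.0. F = 3.326, F_crit ≈ 2.866. Reject H₀.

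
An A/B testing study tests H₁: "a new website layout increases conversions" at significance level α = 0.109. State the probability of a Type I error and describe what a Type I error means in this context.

P(Type I error) = α = 0.109. A Type I error is rejecting H₀ when H₀ is actually true (false positive) — here, concluding that a new website layout increases conversions when in fact this is not the case. Consequence: rolling out a layout that doesn't actually help — wasted engineering effort.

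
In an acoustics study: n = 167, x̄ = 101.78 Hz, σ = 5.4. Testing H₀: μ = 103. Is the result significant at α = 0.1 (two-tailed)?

z = (101.78 - 103)/(5.4/√167) = -2.92. Since |z| > 1.645, significant at α = 0.1.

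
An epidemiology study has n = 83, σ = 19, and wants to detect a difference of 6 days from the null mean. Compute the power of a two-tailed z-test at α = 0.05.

SE = σ/√n = 19/√83 = 2.086. Non-centrality λ = d/SE = 6/2.086 = 2.877. Power ≈ Φ(λ - z_{α/2}) = Φ(2.877 - 1.96) = Φ(0.917) = 0.82.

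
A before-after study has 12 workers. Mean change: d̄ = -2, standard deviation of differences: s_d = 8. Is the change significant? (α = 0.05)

t = d̄/(s_d/√n) = -2/(8/√12) = -0.866. df = 11, critical t = ±2.201. Fail to reject H₀.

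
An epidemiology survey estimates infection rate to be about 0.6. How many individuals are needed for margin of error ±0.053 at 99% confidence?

n = z²p(1-p)/E² = 2.576²×0.6×0.4/0.053² = 567.0 → n = 567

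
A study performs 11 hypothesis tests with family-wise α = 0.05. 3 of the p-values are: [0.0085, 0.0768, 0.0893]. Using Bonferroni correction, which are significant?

Bonferroni α = 0.05/11 = 0.00455. None of the given p-values are significant.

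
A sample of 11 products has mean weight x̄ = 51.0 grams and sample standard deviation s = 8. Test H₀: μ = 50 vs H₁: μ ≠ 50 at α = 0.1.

t = (x̄ - μ₀)/(s/√n) = (51.0 - 50)/(8/√11) = 0.415. df = 10, critical t = ±1.812. Fail to reject H₀.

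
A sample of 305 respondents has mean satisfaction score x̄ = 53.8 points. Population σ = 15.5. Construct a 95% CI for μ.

CI = x̄ ± z*(σ/√n) = 53.8 ± 1.96(15.5/√305) = 53.8 ± 1.74 = (52.06, 55.54)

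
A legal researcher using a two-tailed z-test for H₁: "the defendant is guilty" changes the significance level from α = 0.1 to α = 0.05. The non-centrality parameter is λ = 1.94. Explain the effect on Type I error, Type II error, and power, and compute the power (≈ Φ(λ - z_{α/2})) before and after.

Decreasing α from 0.1 to 0.05:
• Type I error rate decreases (α is the Type I rate by definition).
• Critical value moves from z_{α/2} = 1.645 to 1.96, so power = Φ(λ - z_{α/2}) goes from Φ(1.94 - 1.645) = 0.616 to Φ(1.94 - 1.96) = 0.492.
• Type II error rate β = 1 - power therefore increases (0.384 → 0.508).
Appropriate when false positives are costly — here, convicting an innocent person.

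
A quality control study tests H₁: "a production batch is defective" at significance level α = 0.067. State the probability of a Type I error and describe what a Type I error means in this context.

P(Type I error) = α = 0.067. A Type I error is rejecting H₀ when H₀ is actually true (false positive) — here, concluding that a production batch is defective when in fact this is not the case. Consequence: scrapping a good batch — wasted material and cost for no reason.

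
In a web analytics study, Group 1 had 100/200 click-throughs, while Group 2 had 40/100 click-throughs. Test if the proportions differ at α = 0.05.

p̂₁ = 0.5, p̂₂ = 0.4, pooled p̂ = 0.467. z = 1.637. Critical: ±1.96. Fail to reject H₀.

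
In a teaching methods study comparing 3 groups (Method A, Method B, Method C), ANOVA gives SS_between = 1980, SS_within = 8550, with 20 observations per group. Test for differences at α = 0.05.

df_between = 2, df_within = 57. F = MS_between/MS_within = 990.0/150.0 = 6.6. F_crit ≈ 3.159. Reject H₀. At least one mean differs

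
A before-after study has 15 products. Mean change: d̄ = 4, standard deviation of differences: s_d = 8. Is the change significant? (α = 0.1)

t = d̄/(s_d/√n) = 4/(8/√15) = 1.936. df = 14, critical t = ±1.761. Reject H₀.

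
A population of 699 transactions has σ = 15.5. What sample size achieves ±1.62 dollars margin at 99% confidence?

Without FPC: n₀ = (2.576×15.5/1.62)² = 607.47. With FPC: n = n₀N/(n₀+N-1) = 325.3 → n = 326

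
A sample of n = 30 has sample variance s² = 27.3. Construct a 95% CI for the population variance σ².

df = 29. χ²_{0.025} = 45.722, χ²_{0.975} = 16.047. CI for σ² = ((n-1)s²/χ²_{α/2}, (n-1)s²/χ²_{1-α/2}) = (29·27.3/45.722, 29·27.3/16.047) = (17.32, 49.34)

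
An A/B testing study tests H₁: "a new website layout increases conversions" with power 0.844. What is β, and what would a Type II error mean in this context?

β = 1 - power = 1 - 0.844 = 0.156. A Type II error is failing to reject H₀ when H₀ is false (false negative) — here, failing to conclude that a new website layout increases conversions when in fact it is true. Consequence: discarding a layout that would have improved conversions — lost revenue.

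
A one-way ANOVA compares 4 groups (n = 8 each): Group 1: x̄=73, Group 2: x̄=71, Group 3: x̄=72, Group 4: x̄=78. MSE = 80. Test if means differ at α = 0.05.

Grand mean = 73.5. SS_between = 232.0, MS_between = 77.33. F = 0.967, F_crit ≈ 2.947. Fail to reject H₀.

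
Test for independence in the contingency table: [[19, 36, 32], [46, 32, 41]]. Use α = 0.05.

χ² = 7.777. df = 2, critical = 5.991. Reject H₀. Variables are dependent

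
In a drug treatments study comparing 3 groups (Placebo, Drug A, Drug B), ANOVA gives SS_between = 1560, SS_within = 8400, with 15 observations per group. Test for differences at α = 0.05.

df_between = 2, df_within = 42. F = MS_between/MS_within = 780.0/200.0 = 3.9. F_crit ≈ 3.22. Reject H₀. At least one mean differs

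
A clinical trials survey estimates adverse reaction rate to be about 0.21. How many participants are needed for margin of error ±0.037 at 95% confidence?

n = z²p(1-p)/E² = 1.96²×0.21×0.79/0.037² = 465.5 → n = 466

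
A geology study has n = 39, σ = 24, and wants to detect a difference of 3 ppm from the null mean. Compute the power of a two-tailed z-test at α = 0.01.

SE = σ/√n = 24/√39 = 3.843. Non-centrality λ = d/SE = 3/3.843 = 0.781. Power ≈ Φ(λ - z_{α/2}) = Φ(0.781 - 2.576) = Φ(-1.795) = 0.036.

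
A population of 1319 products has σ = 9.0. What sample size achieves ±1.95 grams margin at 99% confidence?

Without FPC: n₀ = (2.576×9.0/1.95)² = 141.354. With FPC: n = n₀N/(n₀+N-1) = 127.8 → n = 128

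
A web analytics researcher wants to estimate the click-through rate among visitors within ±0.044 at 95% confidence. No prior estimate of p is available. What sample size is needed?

Conservative approach: use p = 0.5 (maximizes p(1-p) = 0.25). n = z²(0.25)/E² = 1.96²×0.25/0.044² = 496.1 → n = 497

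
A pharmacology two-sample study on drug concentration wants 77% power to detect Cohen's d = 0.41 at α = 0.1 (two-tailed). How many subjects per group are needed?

z_{α/2} = 1.645, z_β = Φ⁻¹(0.77) = 0.739. For small effect (d = 0.41): n per group = 2(z_{α/2} + z_β)²/d² = 2(1.645 + 0.739)²/0.41² = 67.6 → 68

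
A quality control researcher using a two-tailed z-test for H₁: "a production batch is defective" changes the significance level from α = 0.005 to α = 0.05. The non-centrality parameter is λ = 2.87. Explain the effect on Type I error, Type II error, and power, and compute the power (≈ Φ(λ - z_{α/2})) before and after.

Increasing α from 0.005 to 0.05:
• Type I error rate increases (α is the Type I rate by definition).
• Critical value moves from z_{α/2} = 2.807 to 1.96, so power = Φ(λ - z_{α/2}) goes from Φ(2.87 - 2.807) = 0.525 to Φ(2.87 - 1.96) = 0.819.
• Type II error rate β = 1 - power therefore decreases (0.475 → 0.181).
Appropriate when false negatives are costly — here, shipping a defective batch — faulty products reach customers.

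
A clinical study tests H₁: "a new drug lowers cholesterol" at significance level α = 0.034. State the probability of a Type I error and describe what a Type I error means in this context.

P(Type I error) = α = 0.034. A Type I error is rejecting H₀ when H₀ is actually true (false positive) — here, concluding that a new drug lowers cholesterol when in fact this is not the case. Consequence: approving an ineffective drug — patients take a useless medication and may skip effective alternatives.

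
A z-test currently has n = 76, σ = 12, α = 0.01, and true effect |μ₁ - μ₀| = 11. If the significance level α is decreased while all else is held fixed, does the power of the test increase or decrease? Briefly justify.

Power decreases: a smaller α raises the critical value, so less of the H₁ sampling distribution falls in the rejection region.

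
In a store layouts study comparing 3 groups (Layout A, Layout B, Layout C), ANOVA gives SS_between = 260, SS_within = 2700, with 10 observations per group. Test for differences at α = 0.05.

df_between = 2, df_within = 27. F = MS_between/MS_within = 130.0/100.0 = 1.3. F_crit ≈ 3.354. Fail to reject H₀.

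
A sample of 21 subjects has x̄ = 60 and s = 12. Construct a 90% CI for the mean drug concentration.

CI = x̄ ± t*(s/√n) = 60 ± 1.725(12/√21) = (55.48, 64.52)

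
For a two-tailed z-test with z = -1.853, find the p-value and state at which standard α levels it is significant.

p = 2·P(Z > |-1.853|) = 2·(1 - Φ(1.853)) ≈ 0.0639. Significant at α = 0.1.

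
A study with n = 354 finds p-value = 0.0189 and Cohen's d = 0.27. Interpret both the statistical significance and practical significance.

Statistically significant (p = 0.0189 < 0.05). Cohen's d = 0.27 indicates a small effect size. Both statistical and practical significance should be considered.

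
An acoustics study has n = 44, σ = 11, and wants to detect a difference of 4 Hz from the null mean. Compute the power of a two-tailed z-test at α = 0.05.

SE = σ/√n = 11/√44 = 1.658. Non-centrality λ = d/SE = 4/1.658 = 2.412. Power ≈ Φ(λ - z_{α/2}) = Φ(2.412 - 1.96) = Φ(0.452) = 0.674.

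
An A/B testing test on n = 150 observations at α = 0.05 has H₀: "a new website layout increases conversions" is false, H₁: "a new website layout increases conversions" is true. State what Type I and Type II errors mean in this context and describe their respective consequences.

Type I (false positive): concluding that a new website layout increases conversions when it is not — rolling out a layout that doesn't actually help — wasted engineering effort. Type II (false negative): failing to conclude that a new website layout increases conversions when it is — discarding a layout that would have improved conversions — lost revenue. Which is costlier depends on domain priorities and is a judgement call rather than a statistical fact.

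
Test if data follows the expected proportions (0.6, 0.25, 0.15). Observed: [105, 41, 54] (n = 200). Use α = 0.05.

Expected: [120.0, 50.0, 30.0]. χ² = 22.695. df = 2, critical = 5.991. Reject H₀.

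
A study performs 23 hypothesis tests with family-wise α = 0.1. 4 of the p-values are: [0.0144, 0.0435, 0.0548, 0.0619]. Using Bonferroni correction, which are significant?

Bonferroni α = 0.1/23 = 0.00435. None of the given p-values are significant.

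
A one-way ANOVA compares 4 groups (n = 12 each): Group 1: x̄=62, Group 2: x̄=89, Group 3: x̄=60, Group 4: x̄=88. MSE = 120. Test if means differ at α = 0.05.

Grand mean = 74.75. SS_between = 9105.0, MS_between = 3035.0. F = 25.292, F_crit ≈ 2.816. Reject H₀.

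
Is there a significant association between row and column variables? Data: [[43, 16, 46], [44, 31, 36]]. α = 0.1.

χ² = 5.856. df = 2, critical = 4.605. Reject H₀. Variables are dependent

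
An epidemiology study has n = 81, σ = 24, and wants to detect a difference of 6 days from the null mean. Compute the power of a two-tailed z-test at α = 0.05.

SE = σ/√n = 24/√81 = 2.667. Non-centrality λ = d/SE = 6/2.667 = 2.25. Power ≈ Φ(λ - z_{α/2}) = Φ(2.25 - 1.96) = Φ(0.29) = 0.614.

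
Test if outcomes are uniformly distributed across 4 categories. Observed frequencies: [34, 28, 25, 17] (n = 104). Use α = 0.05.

Expected = 26 each. χ² = Σ(O-E)²/E = 5.769. df = 3, critical value = 7.815. Fail to reject H₀.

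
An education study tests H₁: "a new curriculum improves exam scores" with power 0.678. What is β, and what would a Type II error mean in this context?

β = 1 - power = 1 - 0.678 = 0.322. A Type II error is failing to reject H₀ when H₀ is false (false negative) — here, failing to conclude that a new curriculum improves exam scores when in fact it is true. Consequence: keeping the old curriculum when the new one would have helped students.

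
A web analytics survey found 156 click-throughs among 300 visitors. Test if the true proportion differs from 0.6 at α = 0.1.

p̂ = 0.52, p₀ = 0.6. z = (p̂ - p₀)/√(p₀(1-p₀)/n) = -2.828. Critical: ±1.645. Reject H₀.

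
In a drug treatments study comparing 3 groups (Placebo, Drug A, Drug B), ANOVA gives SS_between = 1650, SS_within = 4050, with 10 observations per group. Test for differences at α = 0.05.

df_between = 2, df_within = 27. F = MS_between/MS_within = 825.0/150.0 = 5.5. F_crit ≈ 3.354. Reject H₀. At least one mean differs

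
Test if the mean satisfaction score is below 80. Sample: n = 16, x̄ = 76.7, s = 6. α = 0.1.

t = (76.7 - 80)/(6/√16) = -2.2, df = 15. Critical t = -1.341. Reject H₀.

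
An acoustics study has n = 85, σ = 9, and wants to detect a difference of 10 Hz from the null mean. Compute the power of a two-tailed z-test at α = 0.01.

SE = σ/√n = 9/√85 = 0.976. Non-centrality λ = d/SE = 10/0.976 = 10.244. Power ≈ Φ(λ - z_{α/2}) = Φ(10.244 - 2.576) = Φ(7.668) = 1.0.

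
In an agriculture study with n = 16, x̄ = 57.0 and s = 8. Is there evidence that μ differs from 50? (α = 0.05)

t = (x̄ - μ₀)/(s/√n) = (57.0 - 50)/(8/√16) = 3.5. df = 15, critical t = ±2.131. Reject H₀.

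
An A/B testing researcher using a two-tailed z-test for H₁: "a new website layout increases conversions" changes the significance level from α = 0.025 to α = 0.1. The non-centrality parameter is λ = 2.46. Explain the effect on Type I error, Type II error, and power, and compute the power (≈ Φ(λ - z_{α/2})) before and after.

Increasing α from 0.025 to 0.1:
• Type I error rate increases (α is the Type I rate by definition).
• Critical value moves from z_{α/2} = 2.241 to 1.645, so power = Φ(λ - z_{α/2}) goes from Φ(2.46 - 2.241) = 0.587 to Φ(2.46 - 1.645) = 0.792.
• Type II error rate β = 1 - power therefore decreases (0.413 → 0.208).
Appropriate when false negatives are costly — here, discarding a layout that would have improved conversions — lost revenue.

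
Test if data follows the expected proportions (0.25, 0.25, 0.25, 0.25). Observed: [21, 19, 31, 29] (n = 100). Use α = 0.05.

Expected: [25.0, 25.0, 25.0, 25.0]. χ² = 4.16. df = 3, critical = 7.815. Fail to reject H₀.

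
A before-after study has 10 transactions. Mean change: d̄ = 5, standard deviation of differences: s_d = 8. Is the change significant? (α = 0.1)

t = d̄/(s_d/√n) = 5/(8/√10) = 1.976. df = 9, critical t = ±1.833. Reject H₀.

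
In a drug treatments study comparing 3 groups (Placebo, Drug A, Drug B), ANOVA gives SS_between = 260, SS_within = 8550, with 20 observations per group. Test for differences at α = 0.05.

df_between = 2, df_within = 57. F = MS_between/MS_within = 130.0/150.0 = 0.867. F_crit ≈ 3.159. Fail to reject H₀.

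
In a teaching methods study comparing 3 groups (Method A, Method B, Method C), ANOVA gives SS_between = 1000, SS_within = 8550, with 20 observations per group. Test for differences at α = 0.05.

df_between = 2, df_within = 57. F = MS_between/MS_within = 500.0/150.0 = 3.333. F_crit ≈ 3.159. Reject H₀. At least one mean differs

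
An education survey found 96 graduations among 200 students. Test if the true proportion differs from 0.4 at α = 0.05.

p̂ = 0.48, p₀ = 0.4. z = (p̂ - p₀)/√(p₀(1-p₀)/n) = 2.309. Critical: ±1.96. Reject H₀.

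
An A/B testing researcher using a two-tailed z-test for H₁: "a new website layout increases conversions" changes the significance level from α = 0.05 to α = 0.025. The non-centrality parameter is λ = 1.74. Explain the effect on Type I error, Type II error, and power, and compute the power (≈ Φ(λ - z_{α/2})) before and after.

Decreasing α from 0.05 to 0.025:
• Type I error rate decreases (α is the Type I rate by definition).
• Critical value moves from z_{α/2} = 1.96 to 2.241, so power = Φ(λ - z_{α/2}) goes from Φ(1.74 - 1.96) = 0.413 to Φ(1.74 - 2.241) = 0.308.
• Type II error rate β = 1 - power therefore increases (0.587 → 0.692).
Appropriate when false positives are costly — here, rolling out a layout that doesn't actually help — wasted engineering effort.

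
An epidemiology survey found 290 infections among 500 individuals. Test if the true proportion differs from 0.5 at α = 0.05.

p̂ = 0.58, p₀ = 0.5. z = (p̂ - p₀)/√(p₀(1-p₀)/n) = 3.578. Critical: ±1.96. Reject H₀.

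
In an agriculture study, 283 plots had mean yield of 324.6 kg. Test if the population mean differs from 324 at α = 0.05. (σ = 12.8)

z = (x̄ - μ₀)/(σ/√n) = (324.6 - 324)/(12.8/√283) = 0.789. Critical value: ±1.96. Since |0.789| ≤ 1.96, Fail to reject H₀.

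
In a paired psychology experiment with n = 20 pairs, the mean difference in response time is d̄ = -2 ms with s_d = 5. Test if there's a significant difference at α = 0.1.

t = d̄/(s_d/√n) = -2/(5/√20) = -1.789. df = 19, critical t = ±1.729. Reject H₀.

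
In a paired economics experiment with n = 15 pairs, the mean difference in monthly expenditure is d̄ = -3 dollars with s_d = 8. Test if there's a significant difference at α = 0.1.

t = d̄/(s_d/√n) = -3/(8/√15) = -1.452. df = 14, critical t = ±1.761. Fail to reject H₀.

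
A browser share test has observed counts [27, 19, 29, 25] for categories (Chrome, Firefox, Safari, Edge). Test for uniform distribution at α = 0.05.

Expected = 25 each. χ² = Σ(O-E)²/E = 2.24. df = 3, critical value = 7.815. Fail to reject H₀.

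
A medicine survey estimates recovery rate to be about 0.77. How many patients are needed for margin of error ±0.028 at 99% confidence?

n = z²p(1-p)/E² = 2.576²×0.77×0.23/0.028² = 1499.0 → n = 1499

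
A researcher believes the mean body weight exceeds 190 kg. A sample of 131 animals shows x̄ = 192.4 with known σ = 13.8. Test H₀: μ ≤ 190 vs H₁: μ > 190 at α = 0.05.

z = 1.991. Critical value: 1.645. Reject H₀.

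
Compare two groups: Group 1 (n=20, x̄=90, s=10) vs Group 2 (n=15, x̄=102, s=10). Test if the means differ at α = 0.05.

Pooled sp = 10.0. t = -3.513, df = 33. Critical t = ±2.035. Reject H₀.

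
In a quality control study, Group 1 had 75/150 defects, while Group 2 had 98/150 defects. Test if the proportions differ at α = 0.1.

p̂₁ = 0.5, p̂₂ = 0.653, pooled p̂ = 0.577. z = -2.688. Critical: ±1.645. Reject H₀.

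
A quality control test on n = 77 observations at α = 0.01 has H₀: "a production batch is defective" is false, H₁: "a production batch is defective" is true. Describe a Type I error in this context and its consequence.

Type I error: rejecting H₀ when it is true — concluding that a production batch is defective when in fact it is not. Consequence: scrapping a good batch — wasted material and cost for no reason.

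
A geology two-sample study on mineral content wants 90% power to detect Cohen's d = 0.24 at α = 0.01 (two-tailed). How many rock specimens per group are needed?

z_{α/2} = 2.576, z_β = Φ⁻¹(0.9) = 1.282. For small effect (d = 0.24): n per group = 2(z_{α/2} + z_β)²/d² = 2(2.576 + 1.282)²/0.24² = 516.8 → 517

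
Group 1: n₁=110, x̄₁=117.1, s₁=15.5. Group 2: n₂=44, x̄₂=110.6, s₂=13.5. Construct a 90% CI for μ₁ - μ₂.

Difference = 6.5. SE = √(15.5²/110 + 13.5²/44) = 2.515. CI = (2.36, 10.64)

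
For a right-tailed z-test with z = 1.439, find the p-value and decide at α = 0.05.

p = P(Z > 1.439) = 1 - Φ(1.439) ≈ 0.0751. Since p ≥ 0.05, fail to reject H₀ (not significant) at α = 0.05.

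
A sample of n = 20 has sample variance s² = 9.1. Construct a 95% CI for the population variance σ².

df = 19. χ²_{0.025} = 32.852, χ²_{0.975} = 8.907. CI for σ² = ((n-1)s²/χ²_{α/2}, (n-1)s²/χ²_{1-α/2}) = (19·9.1/32.852, 19·9.1/8.907) = (5.26, 19.41)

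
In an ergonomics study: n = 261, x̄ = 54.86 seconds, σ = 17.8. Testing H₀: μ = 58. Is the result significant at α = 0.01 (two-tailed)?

z = (54.86 - 58)/(17.8/√261) = -2.85. Since |z| > 2.576, significant at α = 0.01.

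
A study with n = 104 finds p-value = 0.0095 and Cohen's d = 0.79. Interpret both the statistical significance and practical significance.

Statistically significant (p = 0.0095 < 0.05). Cohen's d = 0.79 indicates a medium effect size. Both statistical and practical significance should be considered.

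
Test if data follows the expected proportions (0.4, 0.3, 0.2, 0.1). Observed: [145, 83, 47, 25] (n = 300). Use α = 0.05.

Expected: [120.0, 90.0, 60.0, 30.0]. χ² = 9.403. df = 3, critical = 7.815. Reject H₀.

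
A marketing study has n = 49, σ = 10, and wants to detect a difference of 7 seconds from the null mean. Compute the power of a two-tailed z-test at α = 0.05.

SE = σ/√n = 10/√49 = 1.429. Non-centrality λ = d/SE = 7/1.429 = 4.9. Power ≈ Φ(λ - z_{α/2}) = Φ(4.9 - 1.96) = Φ(2.94) = 0.998.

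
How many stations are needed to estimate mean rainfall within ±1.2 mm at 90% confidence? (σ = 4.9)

n = (z*σ/E)² = (1.645×4.9/1.2)² = 45.1 → n = 46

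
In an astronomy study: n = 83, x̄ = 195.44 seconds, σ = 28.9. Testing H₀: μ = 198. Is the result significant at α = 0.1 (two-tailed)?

z = (195.44 - 198)/(28.9/√83) = -0.807. Since |z| ≤ 1.645, not significant at α = 0.1.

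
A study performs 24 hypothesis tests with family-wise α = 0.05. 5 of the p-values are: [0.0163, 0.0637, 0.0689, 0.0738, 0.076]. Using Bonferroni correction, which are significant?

Bonferroni α = 0.05/24 = 0.00208. None of the given p-values are significant.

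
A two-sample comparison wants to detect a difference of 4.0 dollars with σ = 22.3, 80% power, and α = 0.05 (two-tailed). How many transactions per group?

n per group = 2(z_α/2 + z_β)²σ²/d² = 2×(1.96 + 0.84)²×22.3²/4.0² = 487.3 → n = 488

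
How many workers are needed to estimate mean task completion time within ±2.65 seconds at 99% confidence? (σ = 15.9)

n = (z*σ/E)² = (2.576×15.9/2.65)² = 238.9 → n = 239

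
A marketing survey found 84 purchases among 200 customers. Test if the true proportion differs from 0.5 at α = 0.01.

p̂ = 0.42, p₀ = 0.5. z = (p̂ - p₀)/√(p₀(1-p₀)/n) = -2.263. Critical: ±2.576. Fail to reject H₀.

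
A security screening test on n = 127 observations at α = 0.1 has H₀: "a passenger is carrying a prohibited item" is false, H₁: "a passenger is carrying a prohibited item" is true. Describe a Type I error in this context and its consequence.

Type I error: rejecting H₀ when it is true — concluding that a passenger is carrying a prohibited item when in fact it is not. Consequence: detaining an innocent passenger — delay and inconvenience.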